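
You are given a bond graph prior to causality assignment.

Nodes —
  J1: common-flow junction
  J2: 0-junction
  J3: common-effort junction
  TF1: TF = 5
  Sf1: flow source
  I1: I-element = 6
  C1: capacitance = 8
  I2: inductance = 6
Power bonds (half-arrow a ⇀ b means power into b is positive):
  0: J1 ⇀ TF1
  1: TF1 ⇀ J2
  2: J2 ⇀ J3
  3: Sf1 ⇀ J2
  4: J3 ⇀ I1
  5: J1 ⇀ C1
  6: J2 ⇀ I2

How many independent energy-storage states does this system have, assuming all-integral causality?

3  (C1, I1, I2 all integral)

b3 stroke→Sf1  (source Sf1 imposes f)
b4 stroke→I1  (I1 integral (f out))
b2 stroke→J3  (J3 needs exactly one e-in)
b5 stroke→J1  (C1 outputs effort q/C1)
b0 stroke→TF1  (closing 1-jn rule on J1)
b1 stroke→J2  (TF1 one-in-one-out from 0)
b6 stroke→I2  (J2: bond 1 brought effort, rest push out)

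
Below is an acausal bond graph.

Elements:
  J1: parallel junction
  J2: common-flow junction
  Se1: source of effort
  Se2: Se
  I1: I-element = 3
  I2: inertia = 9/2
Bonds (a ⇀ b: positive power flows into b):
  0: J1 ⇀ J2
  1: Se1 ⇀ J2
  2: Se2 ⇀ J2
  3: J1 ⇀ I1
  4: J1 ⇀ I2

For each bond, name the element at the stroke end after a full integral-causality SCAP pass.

#0 stroke at J1
#1 stroke at J2
#2 stroke at J2
#3 stroke at I1
#4 stroke at I2

bond 1 |J2  (Se1 fixes effort; stroke away)
bond 2 |J2  (source Se2 imposes e)
bond 0 |J1  (closing 1-jn rule on J2)
bond 3 |I1  (0-jn J1 has e-setter on 0)
bond 4 |I2  (J1: bond 0 brought effort, rest push out)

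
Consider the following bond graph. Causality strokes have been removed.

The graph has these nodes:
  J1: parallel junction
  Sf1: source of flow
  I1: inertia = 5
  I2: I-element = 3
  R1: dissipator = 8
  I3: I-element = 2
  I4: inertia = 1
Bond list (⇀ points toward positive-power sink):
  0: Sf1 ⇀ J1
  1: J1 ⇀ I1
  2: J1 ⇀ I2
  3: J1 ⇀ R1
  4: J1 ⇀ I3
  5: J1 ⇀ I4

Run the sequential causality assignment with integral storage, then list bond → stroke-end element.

β0 |Sf1
β1 |I1
β2 |I2
β3 |J1
β4 |I3
β5 |I4

bond 0 stroke→Sf1  (Sf1 (Sf) sets flow on bond)
bond 1 stroke→I1  (I1 integral (f out))
bond 2 stroke→I2  (I2 outputs flow p/I2)
bond 4 stroke→I3  (I3 outputs flow p/I3)
bond 5 stroke→I4  (I4 outputs flow p/I4)
bond 3 stroke→J1  (closing 0-jn rule on J1)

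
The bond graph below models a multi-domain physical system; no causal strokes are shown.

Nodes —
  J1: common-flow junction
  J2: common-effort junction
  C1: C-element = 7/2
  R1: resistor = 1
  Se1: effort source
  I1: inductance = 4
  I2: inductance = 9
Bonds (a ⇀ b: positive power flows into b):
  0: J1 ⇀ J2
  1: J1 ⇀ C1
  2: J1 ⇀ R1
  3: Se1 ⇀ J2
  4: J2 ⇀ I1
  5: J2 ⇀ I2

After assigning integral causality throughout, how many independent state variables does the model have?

#3 stroke→J2  (source Se1 imposes e)
#0 stroke→J1  (J2 effort already set via bond 3)
#4 stroke→I1  (J2 effort already set via bond 3)
#5 stroke→I2  (common-e at J2 fixed by 3)
#1 stroke→J1  (prefer integral on C1)
#2 stroke→R1  (closing 1-jn rule on J1)

3  (C1, I1, I2 all integral)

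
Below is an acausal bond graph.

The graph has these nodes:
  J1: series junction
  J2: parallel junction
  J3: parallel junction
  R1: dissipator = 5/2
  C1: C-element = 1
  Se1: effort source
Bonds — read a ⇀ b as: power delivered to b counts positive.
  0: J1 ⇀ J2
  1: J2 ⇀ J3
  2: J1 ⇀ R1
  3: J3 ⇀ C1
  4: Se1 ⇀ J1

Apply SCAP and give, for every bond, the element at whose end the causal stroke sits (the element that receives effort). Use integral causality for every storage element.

b0 |J1
b1 |J2
b2 |R1
b3 |J3
b4 |J1

β4 stroke at J1  (source Se1 imposes e)
β3 stroke at J3  (C1 integral (e out))
β1 stroke at J2  (J3: bond 3 brought effort, rest push out)
β0 stroke at J1  (J2 effort already set via bond 1)
β2 stroke at R1  (only one flow-in slot at J1)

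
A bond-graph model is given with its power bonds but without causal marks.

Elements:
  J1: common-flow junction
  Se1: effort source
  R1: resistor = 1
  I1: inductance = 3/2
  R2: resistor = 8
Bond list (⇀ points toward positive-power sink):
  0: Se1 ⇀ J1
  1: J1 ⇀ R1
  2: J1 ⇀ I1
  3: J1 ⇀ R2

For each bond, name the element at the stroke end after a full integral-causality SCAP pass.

#0 stroke→J1  (Se1 fixes effort; stroke away)
#2 stroke→I1  (I1 outputs flow p/I1)
#1 stroke→J1  (common-f at J1 fixed by 2)
#3 stroke→J1  (common-f at J1 fixed by 2)

β0 →J1
β1 →J1
β2 →I1
β3 →J1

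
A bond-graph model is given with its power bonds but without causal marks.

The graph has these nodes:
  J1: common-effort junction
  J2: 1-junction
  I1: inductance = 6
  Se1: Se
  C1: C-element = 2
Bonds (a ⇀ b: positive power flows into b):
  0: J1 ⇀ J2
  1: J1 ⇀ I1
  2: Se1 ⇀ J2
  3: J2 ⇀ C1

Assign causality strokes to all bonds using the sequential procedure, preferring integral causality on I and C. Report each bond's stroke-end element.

bond 2 stroke at J2  (source Se1 imposes e)
bond 1 stroke at I1  (prefer integral on I1)
bond 0 stroke at J1  (only one effort-in slot at J1)
bond 3 stroke at J2  (J2: bond 0 brought flow, rest push out)

β0 →J1
β1 →I1
β2 →J2
β3 →J2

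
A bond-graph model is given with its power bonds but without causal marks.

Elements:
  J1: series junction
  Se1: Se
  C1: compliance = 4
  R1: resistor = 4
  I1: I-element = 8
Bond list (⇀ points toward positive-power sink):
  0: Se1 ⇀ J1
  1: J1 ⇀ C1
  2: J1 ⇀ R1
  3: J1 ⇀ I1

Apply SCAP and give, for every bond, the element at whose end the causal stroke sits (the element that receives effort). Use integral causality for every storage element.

b0 stroke at J1
b1 stroke at J1
b2 stroke at J1
b3 stroke at I1

#0 stroke at J1  (Se1 (Se) sets effort on bond)
#1 stroke at J1  (C1: C, integral causality)
#3 stroke at I1  (I1 outputs flow p/I1)
#2 stroke at J1  (J1 flow already set via bond 3)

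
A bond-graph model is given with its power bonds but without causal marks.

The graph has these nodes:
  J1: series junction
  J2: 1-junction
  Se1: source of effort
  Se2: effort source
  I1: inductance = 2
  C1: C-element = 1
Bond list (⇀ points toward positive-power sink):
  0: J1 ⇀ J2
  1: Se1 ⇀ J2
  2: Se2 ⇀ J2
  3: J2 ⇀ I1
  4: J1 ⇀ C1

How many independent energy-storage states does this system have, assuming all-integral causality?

β1 stroke at J2  (Se1: effort source, stroke at far end)
β2 stroke at J2  (Se2 fixes effort; stroke away)
β3 stroke at I1  (I1 outputs flow p/I1)
β0 stroke at J2  (J2 flow already set via bond 3)
β4 stroke at J1  (1-jn J1 has f-setter on 0)

2  (C1, I1 all integral)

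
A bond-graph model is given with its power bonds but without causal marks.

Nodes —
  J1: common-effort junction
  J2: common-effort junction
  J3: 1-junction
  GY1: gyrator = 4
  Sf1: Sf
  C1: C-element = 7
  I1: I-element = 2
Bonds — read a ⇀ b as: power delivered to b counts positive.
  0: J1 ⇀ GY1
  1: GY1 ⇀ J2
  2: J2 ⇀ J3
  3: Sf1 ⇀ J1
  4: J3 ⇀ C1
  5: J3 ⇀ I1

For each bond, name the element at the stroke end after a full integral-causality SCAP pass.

b3 →Sf1  (Sf1 fixes flow; stroke at Sf1)
b0 →J1  (J1 needs exactly one e-in)
b1 →J2  (GY GY1: same side as bond 0)
b2 →J3  (0-jn J2 has e-setter on 1)
b4 →J3  (C1 outputs effort q/C1)
b5 →I1  (J3: last free bond brings flow in)

b0 →J1
b1 →J2
b2 →J3
b3 →Sf1
b4 →J3
b5 →I1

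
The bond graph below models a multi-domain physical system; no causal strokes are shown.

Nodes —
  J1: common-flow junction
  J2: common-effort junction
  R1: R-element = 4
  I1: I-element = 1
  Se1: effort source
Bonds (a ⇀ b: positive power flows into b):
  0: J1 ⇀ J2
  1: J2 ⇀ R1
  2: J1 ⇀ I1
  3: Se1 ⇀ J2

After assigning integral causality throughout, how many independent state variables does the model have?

1  (I1 all integral)

#3 stroke→J2  (Se1 (Se) sets effort on bond)
#0 stroke→J1  (0-jn J2 has e-setter on 3)
#1 stroke→R1  (common-e at J2 fixed by 3)
#2 stroke→I1  (J1 needs exactly one f-in)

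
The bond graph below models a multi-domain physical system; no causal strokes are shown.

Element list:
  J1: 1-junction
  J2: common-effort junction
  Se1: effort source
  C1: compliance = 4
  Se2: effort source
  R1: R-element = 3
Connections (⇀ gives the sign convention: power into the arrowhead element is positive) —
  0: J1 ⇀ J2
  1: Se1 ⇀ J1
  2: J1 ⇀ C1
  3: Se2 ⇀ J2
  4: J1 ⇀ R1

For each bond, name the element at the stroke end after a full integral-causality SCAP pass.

bond 1 stroke→J1  (source Se1 imposes e)
bond 3 stroke→J2  (source Se2 imposes e)
bond 0 stroke→J1  (common-e at J2 fixed by 3)
bond 2 stroke→J1  (C1: C, integral causality)
bond 4 stroke→R1  (only one flow-in slot at J1)

#0 →J1
#1 →J1
#2 →J1
#3 →J2
#4 →R1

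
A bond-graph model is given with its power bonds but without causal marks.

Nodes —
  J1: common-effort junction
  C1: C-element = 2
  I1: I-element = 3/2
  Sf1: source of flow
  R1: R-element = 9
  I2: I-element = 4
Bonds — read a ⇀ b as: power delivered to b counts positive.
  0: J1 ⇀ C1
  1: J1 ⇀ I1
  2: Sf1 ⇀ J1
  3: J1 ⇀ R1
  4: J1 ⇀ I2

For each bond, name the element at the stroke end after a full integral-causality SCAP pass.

#2 →Sf1  (Sf1 (Sf) sets flow on bond)
#0 →J1  (prefer integral on C1)
#1 →I1  (J1 effort already set via bond 0)
#3 →R1  (J1 effort already set via bond 0)
#4 →I2  (common-e at J1 fixed by 0)

bond 0 stroke→J1
bond 1 stroke→I1
bond 2 stroke→Sf1
bond 3 stroke→R1
bond 4 stroke→I2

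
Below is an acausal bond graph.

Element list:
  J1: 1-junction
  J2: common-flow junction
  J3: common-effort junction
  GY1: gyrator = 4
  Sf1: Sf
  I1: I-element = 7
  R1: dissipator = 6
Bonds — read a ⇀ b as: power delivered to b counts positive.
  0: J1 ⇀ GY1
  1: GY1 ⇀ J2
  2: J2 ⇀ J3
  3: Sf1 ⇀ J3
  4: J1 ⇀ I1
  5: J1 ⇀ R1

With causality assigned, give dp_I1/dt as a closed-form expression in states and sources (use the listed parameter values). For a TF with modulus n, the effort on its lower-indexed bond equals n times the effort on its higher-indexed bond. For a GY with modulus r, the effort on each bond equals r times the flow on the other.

dp_I1/dt = 4*F_Sf1 - 6*p_I1/7

b3 stroke at Sf1  (Sf1: flow source, stroke at near end)
b2 stroke at J3  (J3: last free bond brings effort in)
b1 stroke at J2  (J2: bond 2 brought flow, rest push out)
b0 stroke at J1  (GY1: gyrator matches bond 1)
b4 stroke at I1  (prefer integral on I1)
b5 stroke at J1  (J1: bond 4 brought flow, rest push out)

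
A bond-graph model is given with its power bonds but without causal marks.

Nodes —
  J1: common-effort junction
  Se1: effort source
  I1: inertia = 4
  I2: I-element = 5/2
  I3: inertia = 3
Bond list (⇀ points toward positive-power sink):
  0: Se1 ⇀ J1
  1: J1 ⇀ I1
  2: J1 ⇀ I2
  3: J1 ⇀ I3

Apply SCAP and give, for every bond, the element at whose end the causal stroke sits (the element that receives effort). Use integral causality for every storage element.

bond 0 |J1  (Se1 (Se) sets effort on bond)
bond 1 |I1  (J1: bond 0 brought effort, rest push out)
bond 2 |I2  (J1: bond 0 brought effort, rest push out)
bond 3 |I3  (0-jn J1 has e-setter on 0)

β0 stroke at J1
β1 stroke at I1
β2 stroke at I2
β3 stroke at I3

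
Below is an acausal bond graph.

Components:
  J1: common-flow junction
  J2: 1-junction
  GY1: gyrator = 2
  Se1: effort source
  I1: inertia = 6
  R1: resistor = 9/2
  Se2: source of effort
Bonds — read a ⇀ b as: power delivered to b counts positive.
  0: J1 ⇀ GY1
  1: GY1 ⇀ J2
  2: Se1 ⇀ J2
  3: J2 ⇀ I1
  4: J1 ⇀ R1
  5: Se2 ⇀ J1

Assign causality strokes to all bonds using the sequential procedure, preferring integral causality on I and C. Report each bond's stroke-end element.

bond 0 →J1
bond 1 →J2
bond 2 →J2
bond 3 →I1
bond 4 →R1
bond 5 →J1

bond 2 |J2  (Se1: effort source, stroke at far end)
bond 5 |J1  (Se2 (Se) sets effort on bond)
bond 3 |I1  (prefer integral on I1)
bond 1 |J2  (J2 flow already set via bond 3)
bond 0 |J1  (GY1: gyrator matches bond 1)
bond 4 |R1  (J1 needs exactly one f-in)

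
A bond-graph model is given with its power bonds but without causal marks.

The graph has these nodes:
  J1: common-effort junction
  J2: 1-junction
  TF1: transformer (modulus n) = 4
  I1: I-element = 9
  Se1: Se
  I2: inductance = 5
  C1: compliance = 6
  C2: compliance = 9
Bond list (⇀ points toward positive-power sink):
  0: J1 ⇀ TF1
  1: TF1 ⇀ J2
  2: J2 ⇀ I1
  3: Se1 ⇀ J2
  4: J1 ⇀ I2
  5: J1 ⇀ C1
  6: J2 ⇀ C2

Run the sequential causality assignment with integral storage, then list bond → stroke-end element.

#3 stroke at J2  (Se1 (Se) sets effort on bond)
#2 stroke at I1  (I1: I, integral causality)
#1 stroke at J2  (J2: bond 2 brought flow, rest push out)
#6 stroke at J2  (common-f at J2 fixed by 2)
#0 stroke at TF1  (TF TF1: opposite of bond 1)
#4 stroke at I2  (I2 integral (f out))
#5 stroke at J1  (J1 needs exactly one e-in)

β0 stroke at TF1
β1 stroke at J2
β2 stroke at I1
β3 stroke at J2
β4 stroke at I2
β5 stroke at J1
β6 stroke at J2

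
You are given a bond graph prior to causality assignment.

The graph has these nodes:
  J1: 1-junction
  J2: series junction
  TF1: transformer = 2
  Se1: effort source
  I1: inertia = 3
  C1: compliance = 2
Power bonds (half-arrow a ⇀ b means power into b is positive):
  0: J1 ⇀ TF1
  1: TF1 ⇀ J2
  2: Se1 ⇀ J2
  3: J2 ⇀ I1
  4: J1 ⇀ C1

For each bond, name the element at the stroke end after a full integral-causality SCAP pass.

#0 →TF1
#1 →J2
#2 →J2
#3 →I1
#4 →J1

bond 2 stroke→J2  (source Se1 imposes e)
bond 3 stroke→I1  (I1 outputs flow p/I1)
bond 1 stroke→J2  (J2: bond 3 brought flow, rest push out)
bond 0 stroke→TF1  (TF1: transformer flips bond 1)
bond 4 stroke→J1  (J1 flow already set via bond 0)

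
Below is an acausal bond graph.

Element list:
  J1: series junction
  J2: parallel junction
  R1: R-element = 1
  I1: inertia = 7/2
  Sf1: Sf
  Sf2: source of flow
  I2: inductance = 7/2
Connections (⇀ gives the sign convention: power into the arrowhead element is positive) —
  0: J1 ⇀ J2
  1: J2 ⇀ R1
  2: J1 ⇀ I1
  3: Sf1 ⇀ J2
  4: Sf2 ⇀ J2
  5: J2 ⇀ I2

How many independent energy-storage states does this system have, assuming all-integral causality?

2  (I1, I2 all integral)

#3 stroke at Sf1  (source Sf1 imposes f)
#4 stroke at Sf2  (Sf2 (Sf) sets flow on bond)
#2 stroke at I1  (I1 integral (f out))
#0 stroke at J1  (1-jn J1 has f-setter on 2)
#5 stroke at I2  (prefer integral on I2)
#1 stroke at J2  (closing 0-jn rule on J2)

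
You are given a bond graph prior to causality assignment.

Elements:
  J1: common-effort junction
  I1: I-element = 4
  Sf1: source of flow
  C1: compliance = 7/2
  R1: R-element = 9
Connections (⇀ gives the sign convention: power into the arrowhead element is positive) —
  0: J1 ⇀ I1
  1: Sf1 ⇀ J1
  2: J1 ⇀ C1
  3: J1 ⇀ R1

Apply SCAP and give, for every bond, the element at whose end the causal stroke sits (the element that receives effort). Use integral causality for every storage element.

#0 stroke→I1
#1 stroke→Sf1
#2 stroke→J1
#3 stroke→R1

b1 stroke at Sf1  (Sf1 (Sf) sets flow on bond)
b0 stroke at I1  (prefer integral on I1)
b2 stroke at J1  (C1: C, integral causality)
b3 stroke at R1  (0-jn J1 has e-setter on 2)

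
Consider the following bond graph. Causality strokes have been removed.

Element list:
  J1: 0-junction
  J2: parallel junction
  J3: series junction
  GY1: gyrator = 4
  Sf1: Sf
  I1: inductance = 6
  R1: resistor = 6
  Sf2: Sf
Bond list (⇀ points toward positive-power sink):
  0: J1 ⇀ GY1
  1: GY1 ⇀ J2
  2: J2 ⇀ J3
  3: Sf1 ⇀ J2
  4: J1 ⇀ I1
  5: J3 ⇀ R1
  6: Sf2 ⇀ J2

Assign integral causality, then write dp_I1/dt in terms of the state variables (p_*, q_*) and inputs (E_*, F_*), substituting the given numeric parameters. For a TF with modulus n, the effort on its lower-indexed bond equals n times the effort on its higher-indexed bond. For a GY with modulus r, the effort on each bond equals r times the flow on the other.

dp_I1/dt = -4*F_Sf1 - 4*F_Sf2 - 4*p_I1/9

#3 stroke at Sf1  (Sf1: flow source, stroke at near end)
#6 stroke at Sf2  (Sf2 fixes flow; stroke at Sf2)
#4 stroke at I1  (I1 integral (f out))
#0 stroke at J1  (J1 needs exactly one e-in)
#1 stroke at J2  (GY1 both-in/both-out from 0)
#2 stroke at J3  (J2 effort already set via bond 1)
#5 stroke at R1  (closing 1-jn rule on J3)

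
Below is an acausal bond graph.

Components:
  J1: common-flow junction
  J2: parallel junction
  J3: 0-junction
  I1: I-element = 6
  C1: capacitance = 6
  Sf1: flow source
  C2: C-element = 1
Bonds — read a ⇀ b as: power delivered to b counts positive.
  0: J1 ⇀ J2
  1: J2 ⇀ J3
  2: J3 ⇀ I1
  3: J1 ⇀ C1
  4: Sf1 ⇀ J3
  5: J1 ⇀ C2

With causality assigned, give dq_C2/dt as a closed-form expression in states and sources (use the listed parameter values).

dq_C2/dt = -F_Sf1 + p_I1/6

b4 stroke at Sf1  (Sf1 (Sf) sets flow on bond)
b2 stroke at I1  (I1: I, integral causality)
b1 stroke at J3  (J3: last free bond brings effort in)
b0 stroke at J2  (J2: last free bond brings effort in)
b3 stroke at J1  (1-jn J1 has f-setter on 0)
b5 stroke at J1  (J1 flow already set via bond 0)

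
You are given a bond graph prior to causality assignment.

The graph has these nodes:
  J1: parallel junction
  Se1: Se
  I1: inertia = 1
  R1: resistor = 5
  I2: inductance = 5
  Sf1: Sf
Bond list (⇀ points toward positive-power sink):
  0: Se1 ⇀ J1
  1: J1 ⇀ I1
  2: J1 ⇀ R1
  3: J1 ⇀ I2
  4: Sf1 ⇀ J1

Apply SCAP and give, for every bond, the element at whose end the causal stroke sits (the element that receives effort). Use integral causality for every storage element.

bond 0 |J1
bond 1 |I1
bond 2 |R1
bond 3 |I2
bond 4 |Sf1

#0 stroke at J1  (Se1 fixes effort; stroke away)
#4 stroke at Sf1  (Sf1 (Sf) sets flow on bond)
#1 stroke at I1  (J1 effort already set via bond 0)
#2 stroke at R1  (common-e at J1 fixed by 0)
#3 stroke at I2  (J1: bond 0 brought effort, rest push out)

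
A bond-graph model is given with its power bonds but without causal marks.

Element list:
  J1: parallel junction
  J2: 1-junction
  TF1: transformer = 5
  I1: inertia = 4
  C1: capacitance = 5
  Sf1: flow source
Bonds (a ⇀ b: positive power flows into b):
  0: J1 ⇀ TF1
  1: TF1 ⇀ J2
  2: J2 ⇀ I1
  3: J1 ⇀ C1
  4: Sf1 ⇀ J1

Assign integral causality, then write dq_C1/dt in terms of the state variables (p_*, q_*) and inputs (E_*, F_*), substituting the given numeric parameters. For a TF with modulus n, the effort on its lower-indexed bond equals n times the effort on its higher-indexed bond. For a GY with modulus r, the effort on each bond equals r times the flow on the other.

dq_C1/dt = F_Sf1 - p_I1/20

#4 stroke→Sf1  (Sf1 (Sf) sets flow on bond)
#2 stroke→I1  (prefer integral on I1)
#1 stroke→J2  (J2 flow already set via bond 2)
#0 stroke→TF1  (through TF1, causality passes straight; one stroke at TF1)
#3 stroke→J1  (J1: last free bond brings effort in)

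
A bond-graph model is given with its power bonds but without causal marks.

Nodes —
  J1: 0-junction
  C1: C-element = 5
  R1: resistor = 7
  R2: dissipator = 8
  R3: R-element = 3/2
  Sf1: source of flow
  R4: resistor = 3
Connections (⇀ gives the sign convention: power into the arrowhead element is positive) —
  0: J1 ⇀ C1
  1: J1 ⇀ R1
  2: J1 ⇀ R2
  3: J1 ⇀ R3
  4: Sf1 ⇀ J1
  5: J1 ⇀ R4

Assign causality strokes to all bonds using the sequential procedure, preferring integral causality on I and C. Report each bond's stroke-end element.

β0 |J1
β1 |R1
β2 |R2
β3 |R3
β4 |Sf1
β5 |R4

bond 4 →Sf1  (Sf1 fixes flow; stroke at Sf1)
bond 0 →J1  (C1 integral (e out))
bond 1 →R1  (J1 effort already set via bond 0)
bond 2 →R2  (common-e at J1 fixed by 0)
bond 3 →R3  (0-jn J1 has e-setter on 0)
bond 5 →R4  (0-jn J1 has e-setter on 0)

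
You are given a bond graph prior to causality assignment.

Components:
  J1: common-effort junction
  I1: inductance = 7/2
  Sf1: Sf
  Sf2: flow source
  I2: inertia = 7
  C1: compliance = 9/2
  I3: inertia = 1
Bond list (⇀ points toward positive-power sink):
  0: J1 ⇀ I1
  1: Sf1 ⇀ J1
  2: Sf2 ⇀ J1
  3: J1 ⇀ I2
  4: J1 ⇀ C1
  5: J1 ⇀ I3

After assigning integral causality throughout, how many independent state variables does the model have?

#1 stroke at Sf1  (Sf1: flow source, stroke at near end)
#2 stroke at Sf2  (Sf2 fixes flow; stroke at Sf2)
#0 stroke at I1  (I1 outputs flow p/I1)
#3 stroke at I2  (I2 outputs flow p/I2)
#4 stroke at J1  (prefer integral on C1)
#5 stroke at I3  (0-jn J1 has e-setter on 4)

4  (C1, I1, I2, I3 all integral)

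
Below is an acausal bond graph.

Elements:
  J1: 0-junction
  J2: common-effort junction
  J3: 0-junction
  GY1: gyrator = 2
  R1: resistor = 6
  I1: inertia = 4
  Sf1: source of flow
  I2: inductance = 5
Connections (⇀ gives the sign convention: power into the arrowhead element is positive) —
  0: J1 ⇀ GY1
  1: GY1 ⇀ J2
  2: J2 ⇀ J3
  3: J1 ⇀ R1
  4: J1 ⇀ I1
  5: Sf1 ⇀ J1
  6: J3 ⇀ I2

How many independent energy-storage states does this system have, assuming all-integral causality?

2  (I1, I2 all integral)

#5 →Sf1  (Sf1 (Sf) sets flow on bond)
#4 →I1  (I1: I, integral causality)
#6 →I2  (I2 outputs flow p/I2)
#2 →J3  (only one effort-in slot at J3)
#1 →J2  (closing 0-jn rule on J2)
#0 →J1  (GY1 both-in/both-out from 1)
#3 →R1  (J1: bond 0 brought effort, rest push out)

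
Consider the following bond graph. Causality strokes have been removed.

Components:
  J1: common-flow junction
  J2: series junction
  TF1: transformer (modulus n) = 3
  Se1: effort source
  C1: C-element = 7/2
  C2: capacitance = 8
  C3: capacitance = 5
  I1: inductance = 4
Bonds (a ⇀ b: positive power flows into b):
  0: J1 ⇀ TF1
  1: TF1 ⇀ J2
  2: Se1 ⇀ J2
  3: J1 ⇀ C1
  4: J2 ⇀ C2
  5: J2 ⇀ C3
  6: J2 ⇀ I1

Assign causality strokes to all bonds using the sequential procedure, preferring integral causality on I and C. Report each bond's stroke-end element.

#0 →TF1
#1 →J2
#2 →J2
#3 →J1
#4 →J2
#5 →J2
#6 →I1

bond 2 stroke at J2  (Se1 (Se) sets effort on bond)
bond 3 stroke at J1  (C1 integral (e out))
bond 0 stroke at TF1  (J1 needs exactly one f-in)
bond 1 stroke at J2  (TF1: transformer flips bond 0)
bond 4 stroke at J2  (C2: C, integral causality)
bond 5 stroke at J2  (C3 integral (e out))
bond 6 stroke at I1  (J2: last free bond brings flow in)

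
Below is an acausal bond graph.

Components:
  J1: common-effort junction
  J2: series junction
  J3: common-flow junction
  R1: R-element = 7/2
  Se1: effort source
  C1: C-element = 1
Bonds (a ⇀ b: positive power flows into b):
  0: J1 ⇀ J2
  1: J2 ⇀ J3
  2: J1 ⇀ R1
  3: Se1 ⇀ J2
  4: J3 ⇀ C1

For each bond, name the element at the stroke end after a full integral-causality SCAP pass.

#3 stroke→J2  (Se1 fixes effort; stroke away)
#4 stroke→J3  (C1 integral (e out))
#1 stroke→J2  (J3 needs exactly one f-in)
#0 stroke→J1  (J2 needs exactly one f-in)
#2 stroke→R1  (common-e at J1 fixed by 0)

bond 0 |J1
bond 1 |J2
bond 2 |R1
bond 3 |J2
bond 4 |J3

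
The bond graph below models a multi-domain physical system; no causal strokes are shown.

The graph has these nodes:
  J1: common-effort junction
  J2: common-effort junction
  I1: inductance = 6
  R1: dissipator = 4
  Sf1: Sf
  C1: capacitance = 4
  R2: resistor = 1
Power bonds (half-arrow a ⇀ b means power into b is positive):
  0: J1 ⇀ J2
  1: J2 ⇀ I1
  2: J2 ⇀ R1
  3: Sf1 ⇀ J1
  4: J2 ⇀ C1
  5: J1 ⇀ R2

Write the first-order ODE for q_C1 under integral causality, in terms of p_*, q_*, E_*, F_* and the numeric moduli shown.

dq_C1/dt = F_Sf1 - p_I1/6 - 5*q_C1/16

bond 3 →Sf1  (Sf1 (Sf) sets flow on bond)
bond 1 →I1  (I1 integral (f out))
bond 4 →J2  (C1 outputs effort q/C1)
bond 0 →J1  (common-e at J2 fixed by 4)
bond 2 →R1  (J2: bond 4 brought effort, rest push out)
bond 5 →R2  (J1 effort already set via bond 0)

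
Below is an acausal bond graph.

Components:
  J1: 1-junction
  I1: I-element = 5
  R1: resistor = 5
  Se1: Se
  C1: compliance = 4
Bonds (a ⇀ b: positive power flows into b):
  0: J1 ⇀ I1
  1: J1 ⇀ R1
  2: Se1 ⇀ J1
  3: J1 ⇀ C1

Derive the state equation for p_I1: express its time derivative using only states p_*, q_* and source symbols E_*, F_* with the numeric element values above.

#2 →J1  (source Se1 imposes e)
#0 →I1  (prefer integral on I1)
#1 →J1  (1-jn J1 has f-setter on 0)
#3 →J1  (common-f at J1 fixed by 0)

dp_I1/dt = E_Se1 - p_I1 - q_C1/4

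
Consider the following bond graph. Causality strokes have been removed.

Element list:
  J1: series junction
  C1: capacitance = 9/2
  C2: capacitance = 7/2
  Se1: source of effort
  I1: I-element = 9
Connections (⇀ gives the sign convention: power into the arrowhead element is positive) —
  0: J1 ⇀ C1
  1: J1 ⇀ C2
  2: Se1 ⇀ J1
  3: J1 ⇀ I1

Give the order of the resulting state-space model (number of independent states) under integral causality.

3  (C1, C2, I1 all integral)

#2 stroke at J1  (Se1 fixes effort; stroke away)
#0 stroke at J1  (prefer integral on C1)
#1 stroke at J1  (prefer integral on C2)
#3 stroke at I1  (J1: last free bond brings flow in)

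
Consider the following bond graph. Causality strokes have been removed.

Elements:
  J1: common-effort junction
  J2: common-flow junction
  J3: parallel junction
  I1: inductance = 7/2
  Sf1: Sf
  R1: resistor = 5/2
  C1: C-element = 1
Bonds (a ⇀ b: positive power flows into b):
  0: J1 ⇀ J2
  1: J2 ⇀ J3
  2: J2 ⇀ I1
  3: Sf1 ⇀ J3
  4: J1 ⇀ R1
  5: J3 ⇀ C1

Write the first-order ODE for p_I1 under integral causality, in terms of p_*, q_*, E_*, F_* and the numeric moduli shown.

dp_I1/dt = -5*p_I1/7 - q_C1

b3 |Sf1  (Sf1: flow source, stroke at near end)
b2 |I1  (I1 outputs flow p/I1)
b0 |J2  (1-jn J2 has f-setter on 2)
b1 |J2  (J2 flow already set via bond 2)
b5 |J3  (J3 needs exactly one e-in)
b4 |J1  (J1: last free bond brings effort in)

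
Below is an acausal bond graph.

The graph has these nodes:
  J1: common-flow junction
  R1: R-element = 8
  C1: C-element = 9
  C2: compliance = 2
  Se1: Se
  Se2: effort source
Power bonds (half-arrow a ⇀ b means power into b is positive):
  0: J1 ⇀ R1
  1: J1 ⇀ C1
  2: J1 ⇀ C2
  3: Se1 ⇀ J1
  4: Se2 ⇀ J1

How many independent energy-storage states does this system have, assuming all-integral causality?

#3 stroke→J1  (Se1 (Se) sets effort on bond)
#4 stroke→J1  (Se2 (Se) sets effort on bond)
#1 stroke→J1  (prefer integral on C1)
#2 stroke→J1  (prefer integral on C2)
#0 stroke→R1  (only one flow-in slot at J1)

2  (C1, C2 all integral)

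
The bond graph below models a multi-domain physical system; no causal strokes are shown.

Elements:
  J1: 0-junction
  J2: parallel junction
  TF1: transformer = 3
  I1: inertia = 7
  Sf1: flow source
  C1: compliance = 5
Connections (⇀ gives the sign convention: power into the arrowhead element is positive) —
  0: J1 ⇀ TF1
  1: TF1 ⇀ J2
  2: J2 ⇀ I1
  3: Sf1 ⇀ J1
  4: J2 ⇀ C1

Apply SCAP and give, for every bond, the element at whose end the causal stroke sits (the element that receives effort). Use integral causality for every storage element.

β0 stroke→J1
β1 stroke→TF1
β2 stroke→I1
β3 stroke→Sf1
β4 stroke→J2

#3 stroke at Sf1  (Sf1: flow source, stroke at near end)
#0 stroke at J1  (only one effort-in slot at J1)
#1 stroke at TF1  (TF1 one-in-one-out from 0)
#2 stroke at I1  (I1 integral (f out))
#4 stroke at J2  (closing 0-jn rule on J2)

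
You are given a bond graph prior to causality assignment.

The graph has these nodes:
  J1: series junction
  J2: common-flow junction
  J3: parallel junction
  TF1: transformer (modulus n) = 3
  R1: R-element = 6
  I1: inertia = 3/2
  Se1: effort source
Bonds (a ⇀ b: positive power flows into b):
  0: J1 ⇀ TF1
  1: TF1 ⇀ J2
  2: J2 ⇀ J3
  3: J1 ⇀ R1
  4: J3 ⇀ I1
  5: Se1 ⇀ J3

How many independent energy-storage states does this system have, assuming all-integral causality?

1  (I1 all integral)

b5 stroke→J3  (Se1 fixes effort; stroke away)
b2 stroke→J2  (0-jn J3 has e-setter on 5)
b4 stroke→I1  (J3 effort already set via bond 5)
b1 stroke→TF1  (closing 1-jn rule on J2)
b0 stroke→J1  (TF1: transformer flips bond 1)
b3 stroke→R1  (closing 1-jn rule on J1)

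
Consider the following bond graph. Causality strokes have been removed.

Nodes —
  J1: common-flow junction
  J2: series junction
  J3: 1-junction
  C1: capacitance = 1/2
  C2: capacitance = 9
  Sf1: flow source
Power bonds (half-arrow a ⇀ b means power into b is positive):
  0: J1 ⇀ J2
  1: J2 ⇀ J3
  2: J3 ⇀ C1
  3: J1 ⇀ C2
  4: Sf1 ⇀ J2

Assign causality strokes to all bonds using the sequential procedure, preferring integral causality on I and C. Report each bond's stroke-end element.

#0 stroke→J2
#1 stroke→J2
#2 stroke→J3
#3 stroke→J1
#4 stroke→Sf1

bond 4 →Sf1  (Sf1: flow source, stroke at near end)
bond 0 →J2  (J2 flow already set via bond 4)
bond 1 →J2  (J2: bond 4 brought flow, rest push out)
bond 2 →J3  (J3 flow already set via bond 1)
bond 3 →J1  (J1: bond 0 brought flow, rest push out)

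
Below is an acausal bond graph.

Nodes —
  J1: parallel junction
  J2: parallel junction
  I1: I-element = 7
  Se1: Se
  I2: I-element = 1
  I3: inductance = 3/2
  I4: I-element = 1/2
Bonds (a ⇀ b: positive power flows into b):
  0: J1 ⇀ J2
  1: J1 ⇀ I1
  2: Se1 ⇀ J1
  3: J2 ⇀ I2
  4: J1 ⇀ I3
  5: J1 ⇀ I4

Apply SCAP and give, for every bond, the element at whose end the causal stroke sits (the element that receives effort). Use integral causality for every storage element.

bond 0 stroke at J2
bond 1 stroke at I1
bond 2 stroke at J1
bond 3 stroke at I2
bond 4 stroke at I3
bond 5 stroke at I4

bond 2 →J1  (Se1: effort source, stroke at far end)
bond 0 →J2  (J1: bond 2 brought effort, rest push out)
bond 1 →I1  (J1: bond 2 brought effort, rest push out)
bond 4 →I3  (common-e at J1 fixed by 2)
bond 5 →I4  (J1 effort already set via bond 2)
bond 3 →I2  (common-e at J2 fixed by 0)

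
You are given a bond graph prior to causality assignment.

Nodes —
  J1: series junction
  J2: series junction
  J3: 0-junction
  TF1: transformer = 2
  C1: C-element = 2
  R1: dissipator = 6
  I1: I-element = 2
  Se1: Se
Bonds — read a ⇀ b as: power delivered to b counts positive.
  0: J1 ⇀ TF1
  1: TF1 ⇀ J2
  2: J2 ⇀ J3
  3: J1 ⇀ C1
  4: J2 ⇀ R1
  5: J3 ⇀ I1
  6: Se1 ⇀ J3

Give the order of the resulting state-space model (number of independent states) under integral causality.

2  (C1, I1 all integral)

bond 6 |J3  (Se1 fixes effort; stroke away)
bond 2 |J2  (J3: bond 6 brought effort, rest push out)
bond 5 |I1  (J3 effort already set via bond 6)
bond 3 |J1  (C1 outputs effort q/C1)
bond 0 |TF1  (only one flow-in slot at J1)
bond 1 |J2  (through TF1, causality passes straight; one stroke at TF1)
bond 4 |R1  (J2 needs exactly one f-in)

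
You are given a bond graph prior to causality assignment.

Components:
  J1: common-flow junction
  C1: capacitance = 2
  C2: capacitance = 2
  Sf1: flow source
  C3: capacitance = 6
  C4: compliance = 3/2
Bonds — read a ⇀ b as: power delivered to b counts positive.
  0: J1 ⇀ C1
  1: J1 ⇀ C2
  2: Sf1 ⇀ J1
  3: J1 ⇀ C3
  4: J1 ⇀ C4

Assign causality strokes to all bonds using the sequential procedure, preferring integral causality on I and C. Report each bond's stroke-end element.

b0 stroke→J1
b1 stroke→J1
b2 stroke→Sf1
b3 stroke→J1
b4 stroke→J1

bond 2 stroke→Sf1  (Sf1: flow source, stroke at near end)
bond 0 stroke→J1  (J1: bond 2 brought flow, rest push out)
bond 1 stroke→J1  (J1 flow already set via bond 2)
bond 3 stroke→J1  (common-f at J1 fixed by 2)
bond 4 stroke→J1  (common-f at J1 fixed by 2)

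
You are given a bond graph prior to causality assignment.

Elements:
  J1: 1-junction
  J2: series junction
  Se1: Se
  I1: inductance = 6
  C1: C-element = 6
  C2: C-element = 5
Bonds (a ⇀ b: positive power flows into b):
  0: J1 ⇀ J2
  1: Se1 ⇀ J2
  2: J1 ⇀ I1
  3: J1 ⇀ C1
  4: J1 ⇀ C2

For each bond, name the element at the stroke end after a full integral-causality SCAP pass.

#0 →J1
#1 →J2
#2 →I1
#3 →J1
#4 →J1

bond 1 stroke→J2  (Se1 fixes effort; stroke away)
bond 0 stroke→J1  (J2: last free bond brings flow in)
bond 2 stroke→I1  (I1: I, integral causality)
bond 3 stroke→J1  (1-jn J1 has f-setter on 2)
bond 4 stroke→J1  (common-f at J1 fixed by 2)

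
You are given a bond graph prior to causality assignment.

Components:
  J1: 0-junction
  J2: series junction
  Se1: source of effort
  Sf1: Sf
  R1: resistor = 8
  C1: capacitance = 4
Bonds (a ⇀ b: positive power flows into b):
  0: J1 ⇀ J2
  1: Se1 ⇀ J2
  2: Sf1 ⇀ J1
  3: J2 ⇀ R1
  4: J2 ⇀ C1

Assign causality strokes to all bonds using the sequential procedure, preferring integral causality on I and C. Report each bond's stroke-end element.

b0 →J1
b1 →J2
b2 →Sf1
b3 →J2
b4 →J2

#1 →J2  (Se1 fixes effort; stroke away)
#2 →Sf1  (Sf1: flow source, stroke at near end)
#0 →J1  (closing 0-jn rule on J1)
#3 →J2  (common-f at J2 fixed by 0)
#4 →J2  (J2: bond 0 brought flow, rest push out)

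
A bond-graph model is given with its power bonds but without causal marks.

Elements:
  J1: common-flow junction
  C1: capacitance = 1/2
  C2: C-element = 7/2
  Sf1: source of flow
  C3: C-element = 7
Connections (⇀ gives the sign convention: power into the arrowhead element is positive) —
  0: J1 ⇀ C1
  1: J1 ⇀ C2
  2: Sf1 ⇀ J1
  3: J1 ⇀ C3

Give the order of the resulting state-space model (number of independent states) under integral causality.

3  (C1, C2, C3 all integral)

bond 2 stroke→Sf1  (Sf1 (Sf) sets flow on bond)
bond 0 stroke→J1  (J1: bond 2 brought flow, rest push out)
bond 1 stroke→J1  (1-jn J1 has f-setter on 2)
bond 3 stroke→J1  (common-f at J1 fixed by 2)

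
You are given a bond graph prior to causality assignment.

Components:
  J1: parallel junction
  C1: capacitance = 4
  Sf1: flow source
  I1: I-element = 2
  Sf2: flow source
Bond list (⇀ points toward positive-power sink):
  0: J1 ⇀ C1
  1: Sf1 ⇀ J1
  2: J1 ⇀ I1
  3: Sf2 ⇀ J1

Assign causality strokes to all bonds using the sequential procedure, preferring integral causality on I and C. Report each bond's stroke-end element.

b0 stroke→J1
b1 stroke→Sf1
b2 stroke→I1
b3 stroke→Sf2

bond 1 →Sf1  (Sf1: flow source, stroke at near end)
bond 3 →Sf2  (Sf2: flow source, stroke at near end)
bond 0 →J1  (prefer integral on C1)
bond 2 →I1  (common-e at J1 fixed by 0)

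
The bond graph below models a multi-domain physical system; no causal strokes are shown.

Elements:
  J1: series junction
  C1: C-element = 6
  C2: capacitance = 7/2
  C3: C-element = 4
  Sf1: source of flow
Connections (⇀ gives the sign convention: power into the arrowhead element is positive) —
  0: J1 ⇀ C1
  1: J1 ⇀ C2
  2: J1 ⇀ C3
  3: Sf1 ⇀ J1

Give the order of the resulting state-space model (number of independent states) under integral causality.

3  (C1, C2, C3 all integral)

bond 3 stroke→Sf1  (Sf1: flow source, stroke at near end)
bond 0 stroke→J1  (common-f at J1 fixed by 3)
bond 1 stroke→J1  (J1: bond 3 brought flow, rest push out)
bond 2 stroke→J1  (J1: bond 3 brought flow, rest push out)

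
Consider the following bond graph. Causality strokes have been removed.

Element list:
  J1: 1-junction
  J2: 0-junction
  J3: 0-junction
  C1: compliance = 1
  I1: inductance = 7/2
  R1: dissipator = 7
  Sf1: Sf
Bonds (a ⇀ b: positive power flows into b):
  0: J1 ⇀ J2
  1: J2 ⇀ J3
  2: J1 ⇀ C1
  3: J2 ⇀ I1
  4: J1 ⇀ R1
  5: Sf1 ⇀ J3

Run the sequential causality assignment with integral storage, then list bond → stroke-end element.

b5 stroke at Sf1  (Sf1: flow source, stroke at near end)
b1 stroke at J3  (J3: last free bond brings effort in)
b2 stroke at J1  (C1 integral (e out))
b3 stroke at I1  (I1 integral (f out))
b0 stroke at J2  (J2: last free bond brings effort in)
b4 stroke at J1  (1-jn J1 has f-setter on 0)

bond 0 stroke→J2
bond 1 stroke→J3
bond 2 stroke→J1
bond 3 stroke→I1
bond 4 stroke→J1
bond 5 stroke→Sf1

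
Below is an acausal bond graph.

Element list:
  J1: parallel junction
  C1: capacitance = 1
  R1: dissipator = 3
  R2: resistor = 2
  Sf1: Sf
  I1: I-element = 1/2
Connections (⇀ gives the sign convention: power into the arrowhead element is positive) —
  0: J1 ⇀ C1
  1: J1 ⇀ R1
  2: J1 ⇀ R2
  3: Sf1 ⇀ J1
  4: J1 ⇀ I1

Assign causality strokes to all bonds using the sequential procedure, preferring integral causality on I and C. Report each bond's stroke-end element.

b0 stroke→J1
b1 stroke→R1
b2 stroke→R2
b3 stroke→Sf1
b4 stroke→I1

b3 |Sf1  (source Sf1 imposes f)
b0 |J1  (C1 integral (e out))
b1 |R1  (0-jn J1 has e-setter on 0)
b2 |R2  (0-jn J1 has e-setter on 0)
b4 |I1  (0-jn J1 has e-setter on 0)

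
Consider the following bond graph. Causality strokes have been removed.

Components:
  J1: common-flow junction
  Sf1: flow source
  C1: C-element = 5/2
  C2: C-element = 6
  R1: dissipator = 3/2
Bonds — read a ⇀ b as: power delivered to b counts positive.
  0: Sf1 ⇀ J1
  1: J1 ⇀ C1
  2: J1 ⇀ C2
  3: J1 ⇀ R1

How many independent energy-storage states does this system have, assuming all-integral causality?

b0 →Sf1  (source Sf1 imposes f)
b1 →J1  (1-jn J1 has f-setter on 0)
b2 →J1  (J1 flow already set via bond 0)
b3 →J1  (1-jn J1 has f-setter on 0)

2  (C1, C2 all integral)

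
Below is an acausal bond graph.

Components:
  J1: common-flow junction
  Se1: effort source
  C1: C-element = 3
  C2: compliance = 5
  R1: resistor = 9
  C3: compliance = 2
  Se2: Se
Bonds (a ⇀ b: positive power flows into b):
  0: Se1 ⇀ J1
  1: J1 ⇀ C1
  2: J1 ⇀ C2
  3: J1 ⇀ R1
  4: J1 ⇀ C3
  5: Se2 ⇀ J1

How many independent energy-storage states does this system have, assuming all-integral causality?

3  (C1, C2, C3 all integral)

β0 stroke→J1  (Se1: effort source, stroke at far end)
β5 stroke→J1  (Se2 (Se) sets effort on bond)
β1 stroke→J1  (C1: C, integral causality)
β2 stroke→J1  (prefer integral on C2)
β4 stroke→J1  (C3 outputs effort q/C3)
β3 stroke→R1  (only one flow-in slot at J1)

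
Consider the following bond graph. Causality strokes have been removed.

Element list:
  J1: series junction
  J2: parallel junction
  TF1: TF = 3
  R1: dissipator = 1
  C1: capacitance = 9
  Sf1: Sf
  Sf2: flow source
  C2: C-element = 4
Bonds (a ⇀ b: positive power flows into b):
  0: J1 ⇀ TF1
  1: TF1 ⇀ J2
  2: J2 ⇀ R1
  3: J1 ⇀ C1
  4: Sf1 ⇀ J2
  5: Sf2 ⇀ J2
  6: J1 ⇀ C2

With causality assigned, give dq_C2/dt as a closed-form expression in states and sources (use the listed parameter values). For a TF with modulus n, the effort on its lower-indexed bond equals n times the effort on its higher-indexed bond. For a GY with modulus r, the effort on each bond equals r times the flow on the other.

dq_C2/dt = -F_Sf1/3 - F_Sf2/3 - q_C1/81 - q_C2/36

β4 →Sf1  (Sf1: flow source, stroke at near end)
β5 →Sf2  (source Sf2 imposes f)
β3 →J1  (C1 integral (e out))
β6 →J1  (prefer integral on C2)
β0 →TF1  (J1: last free bond brings flow in)
β1 →J2  (TF TF1: opposite of bond 0)
β2 →R1  (common-e at J2 fixed by 1)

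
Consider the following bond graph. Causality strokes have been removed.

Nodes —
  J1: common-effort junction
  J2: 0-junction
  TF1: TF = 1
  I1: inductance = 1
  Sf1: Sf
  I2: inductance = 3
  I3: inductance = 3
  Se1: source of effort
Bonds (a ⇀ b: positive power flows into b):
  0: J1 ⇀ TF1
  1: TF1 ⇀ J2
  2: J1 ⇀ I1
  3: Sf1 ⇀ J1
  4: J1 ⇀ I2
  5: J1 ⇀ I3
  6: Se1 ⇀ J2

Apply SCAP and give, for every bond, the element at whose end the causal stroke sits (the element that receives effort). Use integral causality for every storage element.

bond 0 stroke at J1
bond 1 stroke at TF1
bond 2 stroke at I1
bond 3 stroke at Sf1
bond 4 stroke at I2
bond 5 stroke at I3
bond 6 stroke at J2

#3 stroke at Sf1  (source Sf1 imposes f)
#6 stroke at J2  (Se1 (Se) sets effort on bond)
#1 stroke at TF1  (0-jn J2 has e-setter on 6)
#0 stroke at J1  (through TF1, causality passes straight; one stroke at TF1)
#2 stroke at I1  (common-e at J1 fixed by 0)
#4 stroke at I2  (0-jn J1 has e-setter on 0)
#5 stroke at I3  (J1 effort already set via bond 0)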